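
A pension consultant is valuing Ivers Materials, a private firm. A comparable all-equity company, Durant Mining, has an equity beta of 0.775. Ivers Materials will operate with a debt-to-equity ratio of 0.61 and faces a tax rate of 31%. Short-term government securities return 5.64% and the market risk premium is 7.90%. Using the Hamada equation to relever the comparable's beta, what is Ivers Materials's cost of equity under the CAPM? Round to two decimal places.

14.34%

β_L = β_U × [1 + (1 − t)(D/E)] = 0.775 × [1 + (1 − 0.31) × 0.61]
    = 0.775 × [1 + 0.69 × 0.61] = 0.775 × 1.4209 = 1.1012
E(R) = R_f + β_L × MRP = 5.64% + 1.1012 × 7.90% = 14.34%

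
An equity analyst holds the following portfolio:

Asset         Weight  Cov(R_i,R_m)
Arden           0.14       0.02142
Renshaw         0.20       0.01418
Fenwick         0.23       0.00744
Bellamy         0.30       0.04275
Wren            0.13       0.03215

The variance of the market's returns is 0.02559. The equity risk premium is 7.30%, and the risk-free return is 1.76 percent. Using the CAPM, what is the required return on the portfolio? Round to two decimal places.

8.76%

β_Arden = 0.02142 / 0.02559 = 0.8370
β_Renshaw = 0.01418 / 0.02559 = 0.5541
β_Fenwick = 0.00744 / 0.02559 = 0.2907
β_Bellamy = 0.04275 / 0.02559 = 1.6706
β_Wren = 0.03215 / 0.02559 = 1.2564
β_P = Σ w_i β_i = 0.14×0.8370 + 0.20×0.5541 + 0.23×0.2907 + 0.30×1.6706 + 0.13×1.2564 = 0.9594
E(R_P) = R_f + β_P × MRP = 1.76% + 0.9594 × 7.30% = 8.76%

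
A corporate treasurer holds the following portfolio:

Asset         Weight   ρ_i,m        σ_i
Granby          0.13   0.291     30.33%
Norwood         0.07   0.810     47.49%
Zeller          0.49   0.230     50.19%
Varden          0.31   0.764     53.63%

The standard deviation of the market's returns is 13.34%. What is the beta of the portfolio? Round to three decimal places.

1.664

β_Granby = 0.291 × 30.33% / 13.34% = 0.6616
β_Norwood = 0.810 × 47.49% / 13.34% = 2.8836
β_Zeller = 0.230 × 50.19% / 13.34% = 0.8653
β_Varden = 0.764 × 53.63% / 13.34% = 3.0715
β_P = Σ w_i β_i = 0.13×0.6616 + 0.07×2.8836 + 0.49×0.8653 + 0.31×3.0715 = 1.6640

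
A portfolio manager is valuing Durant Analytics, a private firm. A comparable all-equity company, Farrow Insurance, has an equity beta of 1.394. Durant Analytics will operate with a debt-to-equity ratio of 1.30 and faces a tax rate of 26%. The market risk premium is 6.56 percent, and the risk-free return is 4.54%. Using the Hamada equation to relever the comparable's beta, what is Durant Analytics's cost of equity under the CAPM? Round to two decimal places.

β_L = β_U × [1 + (1 − t)(D/E)] = 1.394 × [1 + (1 − 0.26) × 1.30]
    = 1.394 × [1 + 0.74 × 1.30] = 1.394 × 1.9620 = 2.7350
E(R) = R_f + β_L × MRP = 4.54% + 2.7350 × 6.56% = 22.48%

22.48%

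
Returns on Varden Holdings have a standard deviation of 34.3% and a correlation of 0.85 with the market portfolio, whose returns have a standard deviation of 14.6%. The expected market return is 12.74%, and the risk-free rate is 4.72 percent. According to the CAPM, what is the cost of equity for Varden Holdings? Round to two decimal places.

20.74%

β = ρ × σ_i / σ_m = 0.85 × 34.3% / 14.6% = 1.9969
MRP = 12.74% − 4.72% = 8.02%
E(R) = 4.72% + 1.9969 × 8.02% = 20.74%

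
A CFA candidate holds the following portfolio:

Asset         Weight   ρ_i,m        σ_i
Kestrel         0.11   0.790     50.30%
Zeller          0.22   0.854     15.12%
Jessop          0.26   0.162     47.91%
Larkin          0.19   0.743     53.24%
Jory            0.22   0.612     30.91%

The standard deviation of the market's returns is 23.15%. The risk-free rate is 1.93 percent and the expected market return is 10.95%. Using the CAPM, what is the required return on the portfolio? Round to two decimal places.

β_Kestrel = 0.790 × 50.30% / 23.15% = 1.7165
β_Zeller = 0.854 × 15.12% / 23.15% = 0.5578
β_Jessop = 0.162 × 47.91% / 23.15% = 0.3353
β_Larkin = 0.743 × 53.24% / 23.15% = 1.7087
β_Jory = 0.612 × 30.91% / 23.15% = 0.8171
β_P = Σ w_i β_i = 0.11×1.7165 + 0.22×0.5578 + 0.26×0.3353 + 0.19×1.7087 + 0.22×0.8171 = 0.9031
MRP = 10.95% − 1.93% = 9.02%
E(R_P) = R_f + β_P × MRP = 1.93% + 0.9031 × 9.02% = 10.08%

10.08%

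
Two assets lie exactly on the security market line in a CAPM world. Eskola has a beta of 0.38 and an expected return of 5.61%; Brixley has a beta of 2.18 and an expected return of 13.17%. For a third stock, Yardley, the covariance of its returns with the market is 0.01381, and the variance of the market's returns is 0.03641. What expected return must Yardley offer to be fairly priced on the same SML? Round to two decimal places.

MRP = (13.17% − 5.61%) / (2.18 − 0.38) = 4.2000%
R_f = 5.61% − 0.38 × 4.2000% = 4.0140%
β_Yardley = Cov / Var(R_m) = 0.01381 / 0.03641 = 0.3793
E(R_Yardley) = R_f + β × MRP = 4.0140% + 0.3793 × 4.2000% = 5.61%

5.61%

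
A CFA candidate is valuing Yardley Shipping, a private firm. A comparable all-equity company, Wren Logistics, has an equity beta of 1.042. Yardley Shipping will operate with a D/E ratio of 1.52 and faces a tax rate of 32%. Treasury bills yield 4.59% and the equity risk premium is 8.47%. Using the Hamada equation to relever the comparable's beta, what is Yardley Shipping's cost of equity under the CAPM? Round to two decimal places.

β_L = β_U × [1 + (1 − t)(D/E)] = 1.042 × [1 + (1 − 0.32) × 1.52]
    = 1.042 × [1 + 0.68 × 1.52] = 1.042 × 2.0336 = 2.1190
E(R) = R_f + β_L × MRP = 4.59% + 2.1190 × 8.47% = 22.54%

22.54%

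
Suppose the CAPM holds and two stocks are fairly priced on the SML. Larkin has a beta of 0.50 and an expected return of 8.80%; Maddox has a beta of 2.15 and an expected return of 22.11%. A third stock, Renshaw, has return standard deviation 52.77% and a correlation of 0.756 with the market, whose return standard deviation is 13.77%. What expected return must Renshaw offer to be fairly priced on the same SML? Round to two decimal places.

28.14%

MRP = (22.11% − 8.80%) / (2.15 − 0.50) = 8.0667%
R_f = 8.80% − 0.50 × 8.0667% = 4.7667%
β_Renshaw = ρ·σ_i/σ_m = 0.756 × 52.77 / 13.77 = 2.8972
E(R_Renshaw) = R_f + β × MRP = 4.7667% + 2.8972 × 8.0667% = 28.14%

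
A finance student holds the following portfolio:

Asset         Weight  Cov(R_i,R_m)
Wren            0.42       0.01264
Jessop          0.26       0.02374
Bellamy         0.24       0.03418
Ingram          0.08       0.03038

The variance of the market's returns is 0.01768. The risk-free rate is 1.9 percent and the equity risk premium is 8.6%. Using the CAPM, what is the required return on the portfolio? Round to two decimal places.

β_Wren = 0.01264 / 0.01768 = 0.7149
β_Jessop = 0.02374 / 0.01768 = 1.3428
β_Bellamy = 0.03418 / 0.01768 = 1.9333
β_Ingram = 0.03038 / 0.01768 = 1.7183
β_P = Σ w_i β_i = 0.42×0.7149 + 0.26×1.3428 + 0.24×1.9333 + 0.08×1.7183 = 1.2508
E(R_P) = R_f + β_P × MRP = 1.9% + 1.2508 × 8.6% = 12.66%

12.66%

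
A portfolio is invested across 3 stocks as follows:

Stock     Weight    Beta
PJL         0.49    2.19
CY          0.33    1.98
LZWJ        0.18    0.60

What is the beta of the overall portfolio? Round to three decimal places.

β_P = Σ w_i β_i = 0.49×2.19 + 0.33×1.98 + 0.18×0.60 = 1.8345

1.835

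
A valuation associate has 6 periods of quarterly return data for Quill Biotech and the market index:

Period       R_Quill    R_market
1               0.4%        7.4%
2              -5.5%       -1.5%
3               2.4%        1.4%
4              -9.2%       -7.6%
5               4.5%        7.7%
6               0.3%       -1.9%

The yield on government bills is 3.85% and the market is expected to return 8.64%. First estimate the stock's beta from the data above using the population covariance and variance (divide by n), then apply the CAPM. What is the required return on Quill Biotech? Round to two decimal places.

Mean R_i = (0.4 − 5.5 + 2.4 − 9.2 + 4.5 + 0.3) / 6 = -1.1833%
Mean R_m = (7.4 − 1.5 + 1.4 − 7.6 + 7.7 − 1.9) / 6 = 0.9167%
Σ(R_i − R̄_i)(R_m − R̄_m) = 125.0783  ⇒  Cov = 125.0783 / 6 = 20.8464
Σ(R_m − R̄_m)² = 174.5883  ⇒  Var(R_m) = 174.5883 / 6 = 29.0981
β = Cov / Var(R_m) = 20.8464 / 29.0981 = 0.7164
MRP = 8.64% − 3.85% = 4.79%
E(R) = R_f + β × MRP = 3.85% + 0.7164 × 4.79% = 7.28%

7.28%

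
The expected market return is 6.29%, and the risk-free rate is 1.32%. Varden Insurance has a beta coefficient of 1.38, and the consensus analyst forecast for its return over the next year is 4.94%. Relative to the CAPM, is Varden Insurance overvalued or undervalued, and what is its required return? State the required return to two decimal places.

Overvalued; required return 8.18%

MRP = 6.29% − 1.32% = 4.97%
Required return = R_f + β·MRP = 1.32% + 1.38 × 4.97% = 8.18%
Forecast 4.94% < required 8.18% → the stock plots below the SML → overvalued.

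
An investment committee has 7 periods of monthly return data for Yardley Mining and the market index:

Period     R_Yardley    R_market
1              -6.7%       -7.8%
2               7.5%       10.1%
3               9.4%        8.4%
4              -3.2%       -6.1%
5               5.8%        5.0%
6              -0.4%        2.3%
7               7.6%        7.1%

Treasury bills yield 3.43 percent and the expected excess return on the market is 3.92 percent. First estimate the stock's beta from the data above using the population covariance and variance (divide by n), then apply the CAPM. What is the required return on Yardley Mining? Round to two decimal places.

6.75%

Mean R_i = (-6.7 + 7.5 + 9.4 − 3.2 + 5.8 − 0.4 + 7.6) / 7 = 2.8571%
Mean R_m = (-7.8 + 10.1 + 8.4 − 6.1 + 5.0 + 2.3 + 7.1) / 7 = 2.7143%
Σ(R_i − R̄_i)(R_m − R̄_m) = 254.2443  ⇒  Cov = 254.2443 / 7 = 36.3206
Σ(R_m − R̄_m)² = 299.7486  ⇒  Var(R_m) = 299.7486 / 7 = 42.8212
β = Cov / Var(R_m) = 36.3206 / 42.8212 = 0.8482
E(R) = R_f + β × MRP = 3.43% + 0.8482 × 3.92% = 6.75%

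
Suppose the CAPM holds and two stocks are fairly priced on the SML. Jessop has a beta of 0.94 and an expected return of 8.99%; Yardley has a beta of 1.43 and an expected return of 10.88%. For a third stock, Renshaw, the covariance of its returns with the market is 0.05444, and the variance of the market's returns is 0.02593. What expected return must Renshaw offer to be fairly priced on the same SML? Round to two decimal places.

MRP = (10.88% − 8.99%) / (1.43 − 0.94) = 3.8571%
R_f = 8.99% − 0.94 × 3.8571% = 5.3643%
β_Renshaw = Cov / Var(R_m) = 0.05444 / 0.02593 = 2.0995
E(R_Renshaw) = R_f + β × MRP = 5.3643% + 2.0995 × 3.8571% = 13.46%

13.46%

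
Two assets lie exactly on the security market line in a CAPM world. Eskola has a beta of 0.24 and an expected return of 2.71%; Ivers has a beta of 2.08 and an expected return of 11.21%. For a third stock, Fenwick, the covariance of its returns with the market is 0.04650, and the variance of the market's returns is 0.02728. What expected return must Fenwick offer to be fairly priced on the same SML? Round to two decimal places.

9.48%

MRP = (11.21% − 2.71%) / (2.08 − 0.24) = 4.6196%
R_f = 2.71% − 0.24 × 4.6196% = 1.6013%
β_Fenwick = Cov / Var(R_m) = 0.04650 / 0.02728 = 1.7045
E(R_Fenwick) = R_f + β × MRP = 1.6013% + 1.7045 × 4.6196% = 9.48%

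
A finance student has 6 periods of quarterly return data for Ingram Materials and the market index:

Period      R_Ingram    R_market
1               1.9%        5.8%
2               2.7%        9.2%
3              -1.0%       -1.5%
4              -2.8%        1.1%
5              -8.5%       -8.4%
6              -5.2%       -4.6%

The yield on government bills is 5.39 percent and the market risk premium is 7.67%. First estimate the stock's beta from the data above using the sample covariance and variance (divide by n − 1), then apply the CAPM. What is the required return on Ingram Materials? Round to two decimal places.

Mean R_i = (1.9 + 2.7 − 1.0 − 2.8 − 8.5 − 5.2) / 6 = -2.1500%
Mean R_m = (5.8 + 9.2 − 1.5 + 1.1 − 8.4 − 4.6) / 6 = 0.2667%
Σ(R_i − R̄_i)(R_m − R̄_m) = 133.0400  ⇒  Cov = 133.0400 / 5 = 26.6080
Σ(R_m − R̄_m)² = 213.0333  ⇒  Var(R_m) = 213.0333 / 5 = 42.6067
β = Cov / Var(R_m) = 26.6080 / 42.6067 = 0.6245
E(R) = R_f + β × MRP = 5.39% + 0.6245 × 7.67% = 10.18%

10.18%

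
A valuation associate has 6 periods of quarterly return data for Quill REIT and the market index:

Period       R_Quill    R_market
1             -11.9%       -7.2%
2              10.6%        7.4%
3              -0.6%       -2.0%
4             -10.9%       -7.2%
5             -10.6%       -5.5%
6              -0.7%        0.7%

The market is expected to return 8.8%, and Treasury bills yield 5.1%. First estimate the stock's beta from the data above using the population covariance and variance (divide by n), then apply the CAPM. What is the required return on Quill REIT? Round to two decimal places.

Mean R_i = (-11.9 + 10.6 − 0.6 − 10.9 − 10.6 − 0.7) / 6 = -4.0167%
Mean R_m = (-7.2 + 7.4 − 2.0 − 7.2 − 5.5 + 0.7) / 6 = -2.3000%
Σ(R_i − R̄_i)(R_m − R̄_m) = 246.1800  ⇒  Cov = 246.1800 / 6 = 41.0300
Σ(R_m − R̄_m)² = 161.4400  ⇒  Var(R_m) = 161.4400 / 6 = 26.9067
β = Cov / Var(R_m) = 41.0300 / 26.9067 = 1.5249
MRP = 8.8% − 5.1% = 3.70%
E(R) = R_f + β × MRP = 5.1% + 1.5249 × 3.7% = 10.74%

10.74%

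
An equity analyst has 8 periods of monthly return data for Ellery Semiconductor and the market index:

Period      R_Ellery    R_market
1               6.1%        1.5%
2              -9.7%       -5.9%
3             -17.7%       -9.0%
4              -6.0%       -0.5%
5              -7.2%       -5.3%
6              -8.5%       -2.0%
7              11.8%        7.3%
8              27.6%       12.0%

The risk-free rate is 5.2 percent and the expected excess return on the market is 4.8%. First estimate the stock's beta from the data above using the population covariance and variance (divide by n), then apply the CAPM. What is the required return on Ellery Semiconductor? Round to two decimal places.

14.88%

Mean R_i = (6.1 − 9.7 − 17.7 − 6.0 − 7.2 − 8.5 + 11.8 + 27.6) / 8 = -0.4500%
Mean R_m = (1.5 − 5.9 − 9.0 − 0.5 − 5.3 − 2.0 + 7.3 + 12.0) / 8 = -0.2375%
Σ(R_i − R̄_i)(R_m − R̄_m) = 700.3250  ⇒  Cov = 700.3250 / 8 = 87.5406
Σ(R_m − R̄_m)² = 347.2388  ⇒  Var(R_m) = 347.2388 / 8 = 43.4049
β = Cov / Var(R_m) = 87.5406 / 43.4049 = 2.0168
E(R) = R_f + β × MRP = 5.2% + 2.0168 × 4.8% = 14.88%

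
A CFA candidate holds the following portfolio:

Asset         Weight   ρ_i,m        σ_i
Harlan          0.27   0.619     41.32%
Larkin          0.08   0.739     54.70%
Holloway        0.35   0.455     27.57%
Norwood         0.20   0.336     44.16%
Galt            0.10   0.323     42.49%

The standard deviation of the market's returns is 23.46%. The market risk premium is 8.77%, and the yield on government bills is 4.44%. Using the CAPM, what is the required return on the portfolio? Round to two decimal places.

β_Harlan = 0.619 × 41.32% / 23.46% = 1.0902
β_Larkin = 0.739 × 54.70% / 23.46% = 1.7231
β_Holloway = 0.455 × 27.57% / 23.46% = 0.5347
β_Norwood = 0.336 × 44.16% / 23.46% = 0.6325
β_Galt = 0.323 × 42.49% / 23.46% = 0.5850
β_P = Σ w_i β_i = 0.27×1.0902 + 0.08×1.7231 + 0.35×0.5347 + 0.20×0.6325 + 0.10×0.5850 = 0.8043
E(R_P) = R_f + β_P × MRP = 4.44% + 0.8043 × 8.77% = 11.49%

11.49%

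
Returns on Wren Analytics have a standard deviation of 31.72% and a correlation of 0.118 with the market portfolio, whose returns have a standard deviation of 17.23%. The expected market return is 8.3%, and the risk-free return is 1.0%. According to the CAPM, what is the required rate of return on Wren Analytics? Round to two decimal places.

β = ρ × σ_i / σ_m = 0.118 × 31.72% / 17.23% = 0.2172
MRP = 8.3% − 1.0% = 7.30%
E(R) = 1.0% + 0.2172 × 7.3% = 2.59%

2.59%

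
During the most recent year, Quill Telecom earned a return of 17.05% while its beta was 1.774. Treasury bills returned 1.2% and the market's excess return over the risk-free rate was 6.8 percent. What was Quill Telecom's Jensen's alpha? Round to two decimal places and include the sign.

+3.79%

CAPM benchmark = R_f + β(R_m − R_f) = 1.2% + 1.774 × 6.8% = 13.2632%
α = actual − benchmark = 17.05% − 13.2632% = +3.79%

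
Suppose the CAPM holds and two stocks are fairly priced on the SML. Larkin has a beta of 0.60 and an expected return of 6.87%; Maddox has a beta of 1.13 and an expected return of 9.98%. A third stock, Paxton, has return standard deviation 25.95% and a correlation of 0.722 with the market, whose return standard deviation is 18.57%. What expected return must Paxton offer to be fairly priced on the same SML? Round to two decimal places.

9.27%

MRP = (9.98% − 6.87%) / (1.13 − 0.60) = 5.8679%
R_f = 6.87% − 0.60 × 5.8679% = 3.3493%
β_Paxton = ρ·σ_i/σ_m = 0.722 × 25.95 / 18.57 = 1.0089
E(R_Paxton) = R_f + β × MRP = 3.3493% + 1.0089 × 5.8679% = 9.27%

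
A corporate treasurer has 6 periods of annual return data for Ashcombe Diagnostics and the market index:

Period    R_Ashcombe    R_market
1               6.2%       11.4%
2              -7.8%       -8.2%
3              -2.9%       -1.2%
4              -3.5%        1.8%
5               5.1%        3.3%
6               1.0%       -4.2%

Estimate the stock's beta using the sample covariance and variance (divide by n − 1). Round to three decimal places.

Mean R_i = (6.2 − 7.8 − 2.9 − 3.5 + 5.1 + 1.0) / 6 = -0.3167%
Mean R_m = (11.4 − 8.2 − 1.2 + 1.8 + 3.3 − 4.2) / 6 = 0.4833%
Σ(R_i − R̄_i)(R_m − R̄_m) = 145.3683  ⇒  Cov = 145.3683 / 5 = 29.0737
Σ(R_m − R̄_m)² = 229.0083  ⇒  Var(R_m) = 229.0083 / 5 = 45.8017
β = Cov / Var(R_m) = 29.0737 / 45.8017 = 0.6348

0.635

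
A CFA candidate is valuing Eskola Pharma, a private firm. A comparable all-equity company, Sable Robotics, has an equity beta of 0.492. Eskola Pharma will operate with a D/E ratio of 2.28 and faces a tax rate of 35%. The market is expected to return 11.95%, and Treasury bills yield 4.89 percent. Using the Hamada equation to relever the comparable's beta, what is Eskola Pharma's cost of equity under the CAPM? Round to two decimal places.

β_L = β_U × [1 + (1 − t)(D/E)] = 0.492 × [1 + (1 − 0.35) × 2.28]
    = 0.492 × [1 + 0.65 × 2.28] = 0.492 × 2.4820 = 1.2211
MRP = 11.95% − 4.89% = 7.06%
E(R) = R_f + β_L × MRP = 4.89% + 1.2211 × 7.06% = 13.51%

13.51%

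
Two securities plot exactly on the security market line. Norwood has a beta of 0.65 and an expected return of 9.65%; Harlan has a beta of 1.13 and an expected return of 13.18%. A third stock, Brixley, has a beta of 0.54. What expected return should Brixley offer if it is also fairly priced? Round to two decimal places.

8.84%

MRP (SML slope) = (13.18% − 9.65%) / (1.13 − 0.65) = 3.53% / 0.48 = 7.3542%
R_f (intercept) = 9.65% − 0.65 × 7.3542% = 4.8698%
E(R_Brixley) = R_f + β × MRP = 4.8698% + 0.54 × 7.3542% = 8.84%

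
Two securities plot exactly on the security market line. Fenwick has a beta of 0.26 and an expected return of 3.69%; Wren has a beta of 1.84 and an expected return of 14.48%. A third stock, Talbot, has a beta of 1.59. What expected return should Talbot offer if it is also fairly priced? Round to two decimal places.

MRP (SML slope) = (14.48% − 3.69%) / (1.84 − 0.26) = 10.79% / 1.58 = 6.8291%
R_f (intercept) = 3.69% − 0.26 × 6.8291% = 1.9144%
E(R_Talbot) = R_f + β × MRP = 1.9144% + 1.59 × 6.8291% = 12.77%

12.77%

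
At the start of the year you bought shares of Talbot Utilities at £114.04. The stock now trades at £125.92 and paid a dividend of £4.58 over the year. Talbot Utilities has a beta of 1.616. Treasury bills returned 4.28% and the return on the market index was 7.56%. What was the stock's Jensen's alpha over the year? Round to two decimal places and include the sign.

Realised HPR = (P1 + D1 − P0) / P0 = (125.92 + 4.58 − 114.04) / 114.04 = 16.46 / 114.04 = 14.4335%
MRP = 7.56% − 4.28% = 3.28%
CAPM required = R_f + β·MRP = 4.28% + 1.616 × 3.28% = 9.58048%
α = realised − required = 14.4335% − 9.58048% = +4.85%

+4.85%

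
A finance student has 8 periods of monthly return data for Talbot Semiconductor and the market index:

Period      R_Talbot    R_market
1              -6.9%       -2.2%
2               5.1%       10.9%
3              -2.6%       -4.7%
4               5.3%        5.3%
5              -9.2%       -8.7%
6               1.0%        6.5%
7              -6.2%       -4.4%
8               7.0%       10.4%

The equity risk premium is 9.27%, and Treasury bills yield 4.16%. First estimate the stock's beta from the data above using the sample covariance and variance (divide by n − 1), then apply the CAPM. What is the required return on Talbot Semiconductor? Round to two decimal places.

Mean R_i = (-6.9 + 5.1 − 2.6 + 5.3 − 9.2 + 1.0 − 6.2 + 7.0) / 8 = -0.8125%
Mean R_m = (-2.2 + 10.9 − 4.7 + 5.3 − 8.7 + 6.5 − 4.4 + 10.4) / 8 = 1.6375%
Σ(R_i − R̄_i)(R_m − R̄_m) = 308.3438  ⇒  Cov = 308.3438 / 7 = 44.0491
Σ(R_m − R̄_m)² = 397.8388  ⇒  Var(R_m) = 397.8388 / 7 = 56.8341
β = Cov / Var(R_m) = 44.0491 / 56.8341 = 0.7750
E(R) = R_f + β × MRP = 4.16% + 0.7750 × 9.27% = 11.34%

11.34%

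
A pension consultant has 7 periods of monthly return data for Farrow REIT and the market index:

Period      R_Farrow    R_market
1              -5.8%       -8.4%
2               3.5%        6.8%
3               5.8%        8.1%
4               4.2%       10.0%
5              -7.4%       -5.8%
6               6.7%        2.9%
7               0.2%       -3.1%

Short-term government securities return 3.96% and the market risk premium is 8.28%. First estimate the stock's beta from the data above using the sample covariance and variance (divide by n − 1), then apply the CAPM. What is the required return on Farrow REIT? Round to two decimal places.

9.49%

Mean R_i = (-5.8 + 3.5 + 5.8 + 4.2 − 7.4 + 6.7 + 0.2) / 7 = 1.0286%
Mean R_m = (-8.4 + 6.8 + 8.1 + 10.0 − 5.8 + 2.9 − 3.1) / 7 = 1.5000%
Σ(R_i − R̄_i)(R_m − R̄_m) = 212.4300  ⇒  Cov = 212.4300 / 6 = 35.4050
Σ(R_m − R̄_m)² = 318.3200  ⇒  Var(R_m) = 318.3200 / 6 = 53.0533
β = Cov / Var(R_m) = 35.4050 / 53.0533 = 0.6673
E(R) = R_f + β × MRP = 3.96% + 0.6673 × 8.28% = 9.49%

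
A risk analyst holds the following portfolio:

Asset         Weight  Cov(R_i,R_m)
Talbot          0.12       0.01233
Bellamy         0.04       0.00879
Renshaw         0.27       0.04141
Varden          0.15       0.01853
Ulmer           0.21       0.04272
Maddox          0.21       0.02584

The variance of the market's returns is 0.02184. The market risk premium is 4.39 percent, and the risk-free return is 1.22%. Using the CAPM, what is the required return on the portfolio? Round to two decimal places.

7.29%

β_Talbot = 0.01233 / 0.02184 = 0.5646
β_Bellamy = 0.00879 / 0.02184 = 0.4025
β_Renshaw = 0.04141 / 0.02184 = 1.8961
β_Varden = 0.01853 / 0.02184 = 0.8484
β_Ulmer = 0.04272 / 0.02184 = 1.9560
β_Maddox = 0.02584 / 0.02184 = 1.1832
β_P = Σ w_i β_i = 0.12×0.5646 + 0.04×0.4025 + 0.27×1.8961 + 0.15×0.8484 + 0.21×1.9560 + 0.21×1.1832 = 1.3823
E(R_P) = R_f + β_P × MRP = 1.22% + 1.3823 × 4.39% = 7.29%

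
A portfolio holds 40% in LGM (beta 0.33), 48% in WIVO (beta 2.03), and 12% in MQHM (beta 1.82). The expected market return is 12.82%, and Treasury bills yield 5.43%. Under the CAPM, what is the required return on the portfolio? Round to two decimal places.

15.22%

β_P = Σ w_i β_i = 0.40×0.33 + 0.48×2.03 + 0.12×1.82 = 1.3248
MRP = 12.82% − 5.43% = 7.39%
E(R_P) = R_f + β_P × MRP = 5.43% + 1.3248 × 7.39% = 15.22%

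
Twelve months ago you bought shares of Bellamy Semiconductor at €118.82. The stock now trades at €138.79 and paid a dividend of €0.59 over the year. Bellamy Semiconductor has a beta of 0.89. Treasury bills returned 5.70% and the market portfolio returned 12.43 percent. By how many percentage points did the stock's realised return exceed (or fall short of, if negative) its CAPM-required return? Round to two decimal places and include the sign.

+5.61%

Realised HPR = (P1 + D1 − P0) / P0 = (138.79 + 0.59 − 118.82) / 118.82 = 20.56 / 118.82 = 17.3035%
MRP = 12.43% − 5.70% = 6.73%
CAPM required = R_f + β·MRP = 5.70% + 0.89 × 6.73% = 11.6897%
α = realised − required = 17.3035% − 11.6897% = +5.61%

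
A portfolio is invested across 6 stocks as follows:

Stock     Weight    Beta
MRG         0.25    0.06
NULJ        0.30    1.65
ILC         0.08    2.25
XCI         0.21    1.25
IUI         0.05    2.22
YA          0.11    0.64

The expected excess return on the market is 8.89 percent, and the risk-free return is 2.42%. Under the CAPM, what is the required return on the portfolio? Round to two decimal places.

β_P = Σ w_i β_i = 0.25×0.06 + 0.30×1.65 + 0.08×2.25 + 0.21×1.25 + 0.05×2.22 + 0.11×0.64 = 1.1339
E(R_P) = R_f + β_P × MRP = 2.42% + 1.1339 × 8.89% = 12.50%

12.50%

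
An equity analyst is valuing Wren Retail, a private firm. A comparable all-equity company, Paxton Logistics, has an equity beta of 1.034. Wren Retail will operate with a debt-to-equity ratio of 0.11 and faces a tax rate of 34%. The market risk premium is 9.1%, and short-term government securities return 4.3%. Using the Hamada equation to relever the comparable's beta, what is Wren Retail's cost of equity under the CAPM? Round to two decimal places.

14.39%

β_L = β_U × [1 + (1 − t)(D/E)] = 1.034 × [1 + (1 − 0.34) × 0.11]
    = 1.034 × [1 + 0.66 × 0.11] = 1.034 × 1.0726 = 1.1091
E(R) = R_f + β_L × MRP = 4.3% + 1.1091 × 9.1% = 14.39%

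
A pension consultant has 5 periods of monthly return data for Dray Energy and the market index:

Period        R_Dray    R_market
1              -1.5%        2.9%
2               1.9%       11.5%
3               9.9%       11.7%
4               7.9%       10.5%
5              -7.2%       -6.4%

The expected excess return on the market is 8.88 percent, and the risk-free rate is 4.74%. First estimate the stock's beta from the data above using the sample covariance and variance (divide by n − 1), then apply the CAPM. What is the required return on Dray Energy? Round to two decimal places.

Mean R_i = (-1.5 + 1.9 + 9.9 + 7.9 − 7.2) / 5 = 2.2000%
Mean R_m = (2.9 + 11.5 + 11.7 + 10.5 − 6.4) / 5 = 6.0400%
Σ(R_i − R̄_i)(R_m − R̄_m) = 195.9200  ⇒  Cov = 195.9200 / 4 = 48.9800
Σ(R_m − R̄_m)² = 246.3520  ⇒  Var(R_m) = 246.3520 / 4 = 61.5880
β = Cov / Var(R_m) = 48.9800 / 61.5880 = 0.7953
E(R) = R_f + β × MRP = 4.74% + 0.7953 × 8.88% = 11.80%

11.80%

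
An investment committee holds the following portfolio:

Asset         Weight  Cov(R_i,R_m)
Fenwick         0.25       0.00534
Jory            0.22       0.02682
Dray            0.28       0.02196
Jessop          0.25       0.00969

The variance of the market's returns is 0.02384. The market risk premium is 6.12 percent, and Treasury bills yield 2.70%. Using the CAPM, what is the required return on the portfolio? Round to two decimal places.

β_Fenwick = 0.00534 / 0.02384 = 0.2240
β_Jory = 0.02682 / 0.02384 = 1.1250
β_Dray = 0.02196 / 0.02384 = 0.9211
β_Jessop = 0.00969 / 0.02384 = 0.4065
β_P = Σ w_i β_i = 0.25×0.2240 + 0.22×1.1250 + 0.28×0.9211 + 0.25×0.4065 = 0.6630
E(R_P) = R_f + β_P × MRP = 2.70% + 0.6630 × 6.12% = 6.76%

6.76%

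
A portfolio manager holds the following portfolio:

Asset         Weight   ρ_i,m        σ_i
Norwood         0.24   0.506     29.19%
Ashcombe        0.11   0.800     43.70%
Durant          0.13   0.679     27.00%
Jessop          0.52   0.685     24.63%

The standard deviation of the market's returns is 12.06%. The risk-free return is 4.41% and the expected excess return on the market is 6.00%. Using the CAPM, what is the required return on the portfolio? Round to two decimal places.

13.64%

β_Norwood = 0.506 × 29.19% / 12.06% = 1.2247
β_Ashcombe = 0.800 × 43.70% / 12.06% = 2.8988
β_Durant = 0.679 × 27.00% / 12.06% = 1.5201
β_Jessop = 0.685 × 24.63% / 12.06% = 1.3990
β_P = Σ w_i β_i = 0.24×1.2247 + 0.11×2.8988 + 0.13×1.5201 + 0.52×1.3990 = 1.5379
E(R_P) = R_f + β_P × MRP = 4.41% + 1.5379 × 6.00% = 13.64%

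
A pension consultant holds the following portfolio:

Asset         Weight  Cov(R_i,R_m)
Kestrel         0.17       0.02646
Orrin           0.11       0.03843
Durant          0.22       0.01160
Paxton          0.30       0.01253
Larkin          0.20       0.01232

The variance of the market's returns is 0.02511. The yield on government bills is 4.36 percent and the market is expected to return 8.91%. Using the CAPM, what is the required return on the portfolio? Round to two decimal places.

β_Kestrel = 0.02646 / 0.02511 = 1.0538
β_Orrin = 0.03843 / 0.02511 = 1.5305
β_Durant = 0.01160 / 0.02511 = 0.4620
β_Paxton = 0.01253 / 0.02511 = 0.4990
β_Larkin = 0.01232 / 0.02511 = 0.4906
β_P = Σ w_i β_i = 0.17×1.0538 + 0.11×1.5305 + 0.22×0.4620 + 0.30×0.4990 + 0.20×0.4906 = 0.6970
MRP = 8.91% − 4.36% = 4.55%
E(R_P) = R_f + β_P × MRP = 4.36% + 0.6970 × 4.55% = 7.53%

7.53%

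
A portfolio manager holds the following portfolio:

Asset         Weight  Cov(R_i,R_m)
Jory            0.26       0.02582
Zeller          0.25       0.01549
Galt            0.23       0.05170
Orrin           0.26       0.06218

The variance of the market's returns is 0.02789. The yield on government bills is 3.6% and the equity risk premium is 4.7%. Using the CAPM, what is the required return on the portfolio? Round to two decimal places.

10.11%

β_Jory = 0.02582 / 0.02789 = 0.9258
β_Zeller = 0.01549 / 0.02789 = 0.5554
β_Galt = 0.05170 / 0.02789 = 1.8537
β_Orrin = 0.06218 / 0.02789 = 2.2295
β_P = Σ w_i β_i = 0.26×0.9258 + 0.25×0.5554 + 0.23×1.8537 + 0.26×2.2295 = 1.3856
E(R_P) = R_f + β_P × MRP = 3.6% + 1.3856 × 4.7% = 10.11%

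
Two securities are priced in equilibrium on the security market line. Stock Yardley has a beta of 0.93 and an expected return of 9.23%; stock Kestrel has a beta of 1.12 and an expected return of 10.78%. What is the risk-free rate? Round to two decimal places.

Both satisfy E(R) = R_f + β·MRP, so the slope of the SML is
MRP = (10.78% − 9.23%) / (1.12 − 0.93) = 1.55% / 0.19 = 8.1579%
R_f = E(R_Yardley) − β_Yardley·MRP = 9.23% − 0.93 × 8.1579% = 1.6432%

1.64%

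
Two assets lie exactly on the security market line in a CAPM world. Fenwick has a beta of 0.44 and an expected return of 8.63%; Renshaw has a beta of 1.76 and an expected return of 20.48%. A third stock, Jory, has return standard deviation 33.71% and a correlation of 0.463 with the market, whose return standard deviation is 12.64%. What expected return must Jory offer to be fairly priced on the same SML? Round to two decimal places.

MRP = (20.48% − 8.63%) / (1.76 − 0.44) = 8.9773%
R_f = 8.63% − 0.44 × 8.9773% = 4.6800%
β_Jory = ρ·σ_i/σ_m = 0.463 × 33.71 / 12.64 = 1.2348
E(R_Jory) = R_f + β × MRP = 4.6800% + 1.2348 × 8.9773% = 15.77%

15.77%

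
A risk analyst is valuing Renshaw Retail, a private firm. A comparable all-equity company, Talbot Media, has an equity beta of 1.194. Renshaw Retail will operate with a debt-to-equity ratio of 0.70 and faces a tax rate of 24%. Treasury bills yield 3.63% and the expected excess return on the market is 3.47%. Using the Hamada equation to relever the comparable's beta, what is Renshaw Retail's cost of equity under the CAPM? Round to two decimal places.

β_L = β_U × [1 + (1 − t)(D/E)] = 1.194 × [1 + (1 − 0.24) × 0.70]
    = 1.194 × [1 + 0.76 × 0.70] = 1.194 × 1.5320 = 1.8292
E(R) = R_f + β_L × MRP = 3.63% + 1.8292 × 3.47% = 9.98%

9.98%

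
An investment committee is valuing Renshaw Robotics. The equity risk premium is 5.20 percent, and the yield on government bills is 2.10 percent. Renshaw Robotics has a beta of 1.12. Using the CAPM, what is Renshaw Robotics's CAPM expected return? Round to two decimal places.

E(R) = R_f + β × MRP = 2.10% + 1.12 × 5.20% = 7.92%

7.92%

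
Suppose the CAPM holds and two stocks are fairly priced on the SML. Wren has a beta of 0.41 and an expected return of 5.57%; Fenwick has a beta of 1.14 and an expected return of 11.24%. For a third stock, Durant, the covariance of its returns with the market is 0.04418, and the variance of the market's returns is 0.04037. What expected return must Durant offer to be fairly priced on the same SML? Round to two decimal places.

MRP = (11.24% − 5.57%) / (1.14 − 0.41) = 7.7671%
R_f = 5.57% − 0.41 × 7.7671% = 2.3855%
β_Durant = Cov / Var(R_m) = 0.04418 / 0.04037 = 1.0944
E(R_Durant) = R_f + β × MRP = 2.3855% + 1.0944 × 7.7671% = 10.89%

10.89%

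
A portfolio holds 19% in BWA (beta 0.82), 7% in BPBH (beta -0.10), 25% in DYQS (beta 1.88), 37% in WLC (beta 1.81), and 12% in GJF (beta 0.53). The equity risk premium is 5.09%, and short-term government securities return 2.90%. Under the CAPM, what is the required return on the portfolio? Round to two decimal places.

β_P = Σ w_i β_i = 0.19×0.82 + 0.07×-0.10 + 0.25×1.88 + 0.37×1.81 + 0.12×0.53 = 1.3521
E(R_P) = R_f + β_P × MRP = 2.90% + 1.3521 × 5.09% = 9.78%

9.78%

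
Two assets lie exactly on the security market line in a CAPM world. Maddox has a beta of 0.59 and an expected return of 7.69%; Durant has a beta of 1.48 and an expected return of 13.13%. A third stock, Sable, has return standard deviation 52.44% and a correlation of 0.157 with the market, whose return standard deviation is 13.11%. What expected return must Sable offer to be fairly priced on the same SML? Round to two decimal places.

MRP = (13.13% − 7.69%) / (1.48 − 0.59) = 6.1124%
R_f = 7.69% − 0.59 × 6.1124% = 4.0837%
β_Sable = ρ·σ_i/σ_m = 0.157 × 52.44 / 13.11 = 0.6280
E(R_Sable) = R_f + β × MRP = 4.0837% + 0.6280 × 6.1124% = 7.92%

7.92%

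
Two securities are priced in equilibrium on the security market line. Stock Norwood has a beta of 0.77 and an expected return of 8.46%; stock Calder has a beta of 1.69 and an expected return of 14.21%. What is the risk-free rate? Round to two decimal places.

3.65%

Both satisfy E(R) = R_f + β·MRP, so the slope of the SML is
MRP = (14.21% − 8.46%) / (1.69 − 0.77) = 5.75% / 0.92 = 6.2500%
R_f = E(R_Norwood) − β_Norwood·MRP = 8.46% − 0.77 × 6.2500% = 3.6475%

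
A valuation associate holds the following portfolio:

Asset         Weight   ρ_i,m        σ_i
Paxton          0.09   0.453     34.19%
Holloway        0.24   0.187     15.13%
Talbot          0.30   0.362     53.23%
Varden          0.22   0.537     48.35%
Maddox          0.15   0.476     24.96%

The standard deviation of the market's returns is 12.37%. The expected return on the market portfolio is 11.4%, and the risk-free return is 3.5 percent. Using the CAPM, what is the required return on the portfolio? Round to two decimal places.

β_Paxton = 0.453 × 34.19% / 12.37% = 1.2521
β_Holloway = 0.187 × 15.13% / 12.37% = 0.2287
β_Talbot = 0.362 × 53.23% / 12.37% = 1.5577
β_Varden = 0.537 × 48.35% / 12.37% = 2.0989
β_Maddox = 0.476 × 24.96% / 12.37% = 0.9605
β_P = Σ w_i β_i = 0.09×1.2521 + 0.24×0.2287 + 0.30×1.5577 + 0.22×2.0989 + 0.15×0.9605 = 1.2407
MRP = 11.4% − 3.5% = 7.90%
E(R_P) = R_f + β_P × MRP = 3.5% + 1.2407 × 7.9% = 13.30%

13.30%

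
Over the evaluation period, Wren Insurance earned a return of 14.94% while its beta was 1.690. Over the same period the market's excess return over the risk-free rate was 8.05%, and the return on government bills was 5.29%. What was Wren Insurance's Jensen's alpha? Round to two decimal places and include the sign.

-3.95%

CAPM benchmark = R_f + β(R_m − R_f) = 5.29% + 1.690 × 8.05% = 18.89450%
α = actual − benchmark = 14.94% − 18.89450% = -3.95%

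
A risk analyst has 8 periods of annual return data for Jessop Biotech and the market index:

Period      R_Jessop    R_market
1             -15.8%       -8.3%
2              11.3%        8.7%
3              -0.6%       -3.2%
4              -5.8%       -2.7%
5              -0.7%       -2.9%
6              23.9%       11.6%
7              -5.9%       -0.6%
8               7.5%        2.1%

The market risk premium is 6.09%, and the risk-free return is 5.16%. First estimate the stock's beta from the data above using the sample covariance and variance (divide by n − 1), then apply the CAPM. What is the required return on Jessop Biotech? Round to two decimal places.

15.82%

Mean R_i = (-15.8 + 11.3 − 0.6 − 5.8 − 0.7 + 23.9 − 5.9 + 7.5) / 8 = 1.7375%
Mean R_m = (-8.3 + 8.7 − 3.2 − 2.7 − 2.9 + 11.6 − 0.6 + 2.1) / 8 = 0.5875%
Σ(R_i − R̄_i)(R_m − R̄_m) = 537.4238  ⇒  Cov = 537.4238 / 7 = 76.7748
Σ(R_m − R̄_m)² = 307.0888  ⇒  Var(R_m) = 307.0888 / 7 = 43.8698
β = Cov / Var(R_m) = 76.7748 / 43.8698 = 1.7501
E(R) = R_f + β × MRP = 5.16% + 1.7501 × 6.09% = 15.82%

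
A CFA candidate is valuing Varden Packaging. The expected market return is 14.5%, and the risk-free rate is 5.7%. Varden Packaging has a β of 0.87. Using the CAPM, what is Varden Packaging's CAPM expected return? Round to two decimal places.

Market risk premium = E(R_m) − R_f = 14.5% − 5.7% = 8.80%
E(R) = R_f + β × MRP = 5.7% + 0.87 × 8.8% = 13.36%

13.36%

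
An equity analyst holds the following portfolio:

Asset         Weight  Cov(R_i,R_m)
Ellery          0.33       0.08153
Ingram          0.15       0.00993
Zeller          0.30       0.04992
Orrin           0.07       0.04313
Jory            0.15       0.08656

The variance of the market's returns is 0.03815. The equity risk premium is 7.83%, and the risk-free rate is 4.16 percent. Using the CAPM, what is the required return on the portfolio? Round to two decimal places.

16.35%

β_Ellery = 0.08153 / 0.03815 = 2.1371
β_Ingram = 0.00993 / 0.03815 = 0.2603
β_Zeller = 0.04992 / 0.03815 = 1.3085
β_Orrin = 0.04313 / 0.03815 = 1.1305
β_Jory = 0.08656 / 0.03815 = 2.2689
β_P = Σ w_i β_i = 0.33×2.1371 + 0.15×0.2603 + 0.30×1.3085 + 0.07×1.1305 + 0.15×2.2689 = 1.5563
E(R_P) = R_f + β_P × MRP = 4.16% + 1.5563 × 7.83% = 16.35%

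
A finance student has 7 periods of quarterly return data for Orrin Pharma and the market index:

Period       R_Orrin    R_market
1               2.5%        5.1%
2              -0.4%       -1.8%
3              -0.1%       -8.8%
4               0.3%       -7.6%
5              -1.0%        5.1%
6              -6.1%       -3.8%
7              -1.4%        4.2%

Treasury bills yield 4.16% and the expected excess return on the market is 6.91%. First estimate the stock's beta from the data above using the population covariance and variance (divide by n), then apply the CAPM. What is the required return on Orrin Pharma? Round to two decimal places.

Mean R_i = (2.5 − 0.4 − 0.1 + 0.3 − 1.0 − 6.1 − 1.4) / 7 = -0.8857%
Mean R_m = (5.1 − 1.8 − 8.8 − 7.6 + 5.1 − 3.8 + 4.2) / 7 = -1.0857%
Σ(R_i − R̄_i)(R_m − R̄_m) = 17.5386  ⇒  Cov = 17.5386 / 7 = 2.5055
Σ(R_m − R̄_m)² = 214.2886  ⇒  Var(R_m) = 214.2886 / 7 = 30.6127
β = Cov / Var(R_m) = 2.5055 / 30.6127 = 0.0818
E(R) = R_f + β × MRP = 4.16% + 0.0818 × 6.91% = 4.73%

4.73%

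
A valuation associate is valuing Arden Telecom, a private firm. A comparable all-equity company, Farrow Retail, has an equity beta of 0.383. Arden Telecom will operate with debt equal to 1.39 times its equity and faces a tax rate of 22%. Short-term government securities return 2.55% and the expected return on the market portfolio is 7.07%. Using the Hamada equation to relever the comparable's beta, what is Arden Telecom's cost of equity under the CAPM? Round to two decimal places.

β_L = β_U × [1 + (1 − t)(D/E)] = 0.383 × [1 + (1 − 0.22) × 1.39]
    = 0.383 × [1 + 0.78 × 1.39] = 0.383 × 2.0842 = 0.7982
MRP = 7.07% − 2.55% = 4.52%
E(R) = R_f + β_L × MRP = 2.55% + 0.7982 × 4.52% = 6.16%

6.16%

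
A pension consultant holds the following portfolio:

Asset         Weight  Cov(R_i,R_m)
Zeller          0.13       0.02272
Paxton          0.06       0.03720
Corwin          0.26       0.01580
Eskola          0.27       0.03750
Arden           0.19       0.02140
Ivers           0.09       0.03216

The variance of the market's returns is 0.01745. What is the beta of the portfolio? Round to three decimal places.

1.512

β_Zeller = 0.02272 / 0.01745 = 1.3020
β_Paxton = 0.03720 / 0.01745 = 2.1318
β_Corwin = 0.01580 / 0.01745 = 0.9054
β_Eskola = 0.03750 / 0.01745 = 2.1490
β_Arden = 0.02140 / 0.01745 = 1.2264
β_Ivers = 0.03216 / 0.01745 = 1.8430
β_P = Σ w_i β_i = 0.13×1.3020 + 0.06×2.1318 + 0.26×0.9054 + 0.27×2.1490 + 0.19×1.2264 + 0.09×1.8430 = 1.5117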